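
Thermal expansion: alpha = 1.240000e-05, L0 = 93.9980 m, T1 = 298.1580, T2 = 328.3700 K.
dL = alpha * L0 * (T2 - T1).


dT = 30.2120 K
dL = 1.240000e-05 * 93.9980 * 30.2120 = 0.035214 m
L_final = 94.033214 m

dL = 0.035214 m


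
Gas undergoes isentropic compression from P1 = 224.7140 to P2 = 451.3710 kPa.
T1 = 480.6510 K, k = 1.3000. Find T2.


(k-1)/k = 0.2308
(P2/P1)^exp = 1.1746
T2 = 480.6510 * 1.1746 = 564.5867 K

564.5867 K


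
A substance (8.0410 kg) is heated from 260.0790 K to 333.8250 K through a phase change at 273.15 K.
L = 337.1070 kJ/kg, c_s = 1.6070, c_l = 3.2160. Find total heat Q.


Q1 (sensible, solid) = 8.0410 * 1.6070 * 13.0710 = 168.9020 kJ
Q2 (latent) = 8.0410 * 337.1070 = 2710.6774 kJ
Q3 (sensible, liquid) = 8.0410 * 3.2160 * 60.6750 = 1569.0468 kJ
Q_total = 4448.6261 kJ

4448.6261 kJ


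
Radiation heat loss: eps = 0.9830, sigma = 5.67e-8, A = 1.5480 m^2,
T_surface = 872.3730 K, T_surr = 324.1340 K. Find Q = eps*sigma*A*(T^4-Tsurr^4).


T^4 = 5.7917e+11
Tsurr^4 = 1.1038e+10
Q = 0.9830 * 5.67e-8 * 1.5480 * 5.6814e+11 = 49018.4404 W

49018.4404 W


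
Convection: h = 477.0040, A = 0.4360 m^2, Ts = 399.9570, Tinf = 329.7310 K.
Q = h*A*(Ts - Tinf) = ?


dT = 70.2260 K
Q = 477.0040 * 0.4360 * 70.2260 = 14605.1641 W

14605.1641 W


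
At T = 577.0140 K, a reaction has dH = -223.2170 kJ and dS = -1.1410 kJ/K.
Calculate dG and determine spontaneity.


T*dS = 577.0140 * -1.1410 = -658.3730 kJ
dG = -223.2170 + 658.3730 = 435.1560 kJ (non-spontaneous)

dG = 435.1560 kJ, non-spontaneous


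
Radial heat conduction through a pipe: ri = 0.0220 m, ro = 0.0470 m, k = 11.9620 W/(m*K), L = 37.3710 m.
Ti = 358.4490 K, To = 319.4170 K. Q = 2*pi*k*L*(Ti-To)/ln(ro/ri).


dT = 39.0320 K
ln(ro/ri) = 0.7591
Q = 2*pi*11.9620*37.3710*39.0320 / 0.7591 = 144423.2966 W

144423.2966 W


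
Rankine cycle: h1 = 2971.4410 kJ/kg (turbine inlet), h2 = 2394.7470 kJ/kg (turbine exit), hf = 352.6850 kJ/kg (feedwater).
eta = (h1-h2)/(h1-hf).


W = 576.6940 kJ/kg
Q_in = 2618.7560 kJ/kg
eta = 0.2202 = 22.0217%

eta = 22.0217%


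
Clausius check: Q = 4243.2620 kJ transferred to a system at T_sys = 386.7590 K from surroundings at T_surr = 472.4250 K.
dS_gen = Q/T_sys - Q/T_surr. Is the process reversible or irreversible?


dS_sys = 4243.2620/386.7590 = 10.9713 kJ/K
dS_surr = -4243.2620/472.4250 = -8.9819 kJ/K
dS_gen = 10.9713 - 8.9819 = 1.9895 kJ/K (irreversible)

dS_gen = 1.9895 kJ/K, irreversible


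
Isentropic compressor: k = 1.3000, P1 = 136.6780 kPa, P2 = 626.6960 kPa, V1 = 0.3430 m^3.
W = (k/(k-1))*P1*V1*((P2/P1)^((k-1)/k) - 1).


(k-1)/k = 0.2308
(P2/P1)^exp = 1.4211
W = 4.3333 * 136.6780 * 0.3430 * (1.4211 - 1) = 85.5438 kJ

85.5438 kJ


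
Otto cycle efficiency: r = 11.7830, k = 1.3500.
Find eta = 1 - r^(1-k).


r^(k-1) = 2.3710
eta = 1 - 1/2.3710 = 0.5782 = 57.8245%

57.8245%


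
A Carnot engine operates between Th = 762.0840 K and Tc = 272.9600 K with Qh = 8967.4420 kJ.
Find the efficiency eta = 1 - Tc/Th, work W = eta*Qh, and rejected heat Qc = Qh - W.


eta = 1 - 272.9600/762.0840 = 0.6418
W = 0.6418 * 8967.4420 = 5755.5218 kJ
Qc = 8967.4420 - 5755.5218 = 3211.9202 kJ

eta = 64.1824%, W = 5755.5218 kJ, Qc = 3211.9202 kJ


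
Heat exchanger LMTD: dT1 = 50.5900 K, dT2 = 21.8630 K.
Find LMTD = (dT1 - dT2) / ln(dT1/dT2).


dT1/dT2 = 2.3140
ln(dT1/dT2) = 0.8390
LMTD = 28.7270 / 0.8390 = 34.2413 K

34.2413 K


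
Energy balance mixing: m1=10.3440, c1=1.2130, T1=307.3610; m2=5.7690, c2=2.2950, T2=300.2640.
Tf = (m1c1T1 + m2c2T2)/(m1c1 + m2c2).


num = 7831.9939
den = 25.7871
Tf = 303.7172 K

303.7172 K


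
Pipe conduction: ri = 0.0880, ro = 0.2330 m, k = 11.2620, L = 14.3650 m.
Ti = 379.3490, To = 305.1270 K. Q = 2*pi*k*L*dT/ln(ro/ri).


dT = 74.2220 K
ln(ro/ri) = 0.9737
Q = 2*pi*11.2620*14.3650*74.2220 / 0.9737 = 77483.2401 W

77483.2401 W


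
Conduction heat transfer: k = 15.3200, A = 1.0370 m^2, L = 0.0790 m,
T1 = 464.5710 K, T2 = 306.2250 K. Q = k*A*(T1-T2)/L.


dT = 158.3460 K
Q = 15.3200 * 1.0370 * 158.3460 / 0.0790 = 31843.2603 W

31843.2603 W


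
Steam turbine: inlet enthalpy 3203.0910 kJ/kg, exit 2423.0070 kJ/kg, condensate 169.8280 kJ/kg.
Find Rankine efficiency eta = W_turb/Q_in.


W = 780.0840 kJ/kg
Q_in = 3033.2630 kJ/kg
eta = 0.2572 = 25.7177%

eta = 25.7177%


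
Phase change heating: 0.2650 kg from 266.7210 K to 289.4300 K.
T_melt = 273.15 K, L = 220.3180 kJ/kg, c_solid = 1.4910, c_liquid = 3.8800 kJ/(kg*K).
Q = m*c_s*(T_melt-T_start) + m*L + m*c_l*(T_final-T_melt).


Q1 (sensible, solid) = 0.2650 * 1.4910 * 6.4290 = 2.5402 kJ
Q2 (latent) = 0.2650 * 220.3180 = 58.3843 kJ
Q3 (sensible, liquid) = 0.2650 * 3.8800 * 16.2800 = 16.7391 kJ
Q_total = 77.6636 kJ

77.6636 kJ


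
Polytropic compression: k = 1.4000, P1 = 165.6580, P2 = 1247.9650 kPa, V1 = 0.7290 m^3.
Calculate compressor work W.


(k-1)/k = 0.2857
(P2/P1)^exp = 1.7806
W = 3.5000 * 165.6580 * 0.7290 * (1.7806 - 1) = 329.9450 kJ

329.9450 kJ


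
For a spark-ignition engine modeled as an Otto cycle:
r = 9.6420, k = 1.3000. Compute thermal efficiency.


r^(k-1) = 1.9736
eta = 1 - 1/1.9736 = 0.4933 = 49.3301%

49.3301%


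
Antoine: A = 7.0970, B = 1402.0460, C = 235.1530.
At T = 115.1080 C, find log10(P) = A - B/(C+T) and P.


C+T = 350.2610
B/(C+T) = 4.0029
log10(P) = 7.0970 - 4.0029 = 3.0941
P = 10^3.0941 = 1242.0506 mmHg

1242.0506 mmHg


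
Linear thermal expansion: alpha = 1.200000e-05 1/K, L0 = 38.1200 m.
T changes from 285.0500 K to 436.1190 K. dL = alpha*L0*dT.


dT = 151.0690 K
dL = 1.200000e-05 * 38.1200 * 151.0690 = 0.069105 m
L_final = 38.189105 m

dL = 0.069105 m


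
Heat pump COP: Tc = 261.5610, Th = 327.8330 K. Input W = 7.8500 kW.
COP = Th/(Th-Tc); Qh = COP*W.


COP = 327.8330 / 66.2720 = 4.9468
Qh = 4.9468 * 7.8500 = 38.8322 kW

COP = 4.9468, Qh = 38.8322 kW


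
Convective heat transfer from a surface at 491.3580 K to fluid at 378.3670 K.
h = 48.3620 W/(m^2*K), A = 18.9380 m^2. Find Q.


dT = 112.9910 K
Q = 48.3620 * 18.9380 * 112.9910 = 103486.1469 W

103486.1469 W


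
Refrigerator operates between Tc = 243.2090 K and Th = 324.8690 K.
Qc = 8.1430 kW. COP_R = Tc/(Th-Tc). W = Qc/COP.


COP = 243.2090 / 81.6600 = 2.9783
W = 8.1430 / 2.9783 = 2.7341 kW

COP = 2.9783, W = 2.7341 kW


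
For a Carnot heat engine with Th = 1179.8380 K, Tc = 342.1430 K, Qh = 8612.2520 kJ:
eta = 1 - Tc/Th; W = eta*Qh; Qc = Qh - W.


eta = 1 - 342.1430/1179.8380 = 0.7100
W = 0.7100 * 8612.2520 = 6114.7721 kJ
Qc = 8612.2520 - 6114.7721 = 2497.4799 kJ

eta = 71.0008%, W = 6114.7721 kJ, Qc = 2497.4799 kJ


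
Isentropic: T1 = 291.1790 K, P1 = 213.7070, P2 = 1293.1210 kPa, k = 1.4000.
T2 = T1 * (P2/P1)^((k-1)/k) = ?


(k-1)/k = 0.2857
(P2/P1)^exp = 1.6725
T2 = 291.1790 * 1.6725 = 487.0094 K

487.0094 K


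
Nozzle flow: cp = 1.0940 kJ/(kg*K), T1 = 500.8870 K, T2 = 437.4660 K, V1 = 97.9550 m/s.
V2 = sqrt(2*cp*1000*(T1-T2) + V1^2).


dT = 63.4210 K
2*cp*1000*dT = 138765.1480
V1^2 = 9595.1820
V2 = sqrt(148360.3300) = 385.1757 m/s

385.1757 m/s


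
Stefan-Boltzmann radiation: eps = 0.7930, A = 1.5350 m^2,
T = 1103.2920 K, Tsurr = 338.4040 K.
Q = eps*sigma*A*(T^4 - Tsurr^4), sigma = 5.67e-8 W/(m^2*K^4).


T^4 = 1.4817e+12
Tsurr^4 = 1.3114e+10
Q = 0.7930 * 5.67e-8 * 1.5350 * 1.4686e+12 = 101359.7566 W

101359.7566 W


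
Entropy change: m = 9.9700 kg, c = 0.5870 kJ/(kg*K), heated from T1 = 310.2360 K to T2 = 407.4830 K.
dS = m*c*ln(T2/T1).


T2/T1 = 1.3135
ln(T2/T1) = 0.2727
dS = 9.9700 * 0.5870 * 0.2727 = 1.5957 kJ/K

1.5957 kJ/K


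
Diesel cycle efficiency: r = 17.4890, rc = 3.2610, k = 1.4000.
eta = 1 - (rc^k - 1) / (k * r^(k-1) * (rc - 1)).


r^(k-1) = 3.1413
rc^k = 5.2323
eta = 0.5744 = 57.4362%

57.4362%


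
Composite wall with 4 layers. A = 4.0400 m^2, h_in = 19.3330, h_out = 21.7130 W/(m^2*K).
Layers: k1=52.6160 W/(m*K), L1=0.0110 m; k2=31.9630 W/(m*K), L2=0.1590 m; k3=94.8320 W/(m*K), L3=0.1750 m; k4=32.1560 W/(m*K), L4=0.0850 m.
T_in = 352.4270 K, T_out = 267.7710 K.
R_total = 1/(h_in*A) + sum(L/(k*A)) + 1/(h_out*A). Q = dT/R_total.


R_conv_in = 1/(19.3330*4.0400) = 0.0128
R_1 = 0.0110/(52.6160*4.0400) = 5.1748e-05
R_2 = 0.1590/(31.9630*4.0400) = 0.0012
R_3 = 0.1750/(94.8320*4.0400) = 0.0005
R_4 = 0.0850/(32.1560*4.0400) = 0.0007
R_conv_out = 1/(21.7130*4.0400) = 0.0114
R_total = 0.0266 K/W
Q = 84.6560 / 0.0266 = 3182.8915 W

R_total = 0.0266 K/W, Q = 3182.8915 W


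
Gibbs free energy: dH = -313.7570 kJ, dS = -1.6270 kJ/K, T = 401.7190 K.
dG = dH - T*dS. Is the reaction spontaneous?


T*dS = 401.7190 * -1.6270 = -653.5968 kJ
dG = -313.7570 + 653.5968 = 339.8398 kJ (non-spontaneous)

dG = 339.8398 kJ, non-spontaneous


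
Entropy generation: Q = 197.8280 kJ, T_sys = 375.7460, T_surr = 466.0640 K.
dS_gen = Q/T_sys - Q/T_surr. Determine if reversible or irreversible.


dS_sys = 197.8280/375.7460 = 0.5265 kJ/K
dS_surr = -197.8280/466.0640 = -0.4245 kJ/K
dS_gen = 0.5265 - 0.4245 = 0.1020 kJ/K (irreversible)

dS_gen = 0.1020 kJ/K, irreversible


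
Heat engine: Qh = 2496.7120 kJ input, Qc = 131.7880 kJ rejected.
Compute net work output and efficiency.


W = 2496.7120 - 131.7880 = 2364.9240 kJ
eta = 2364.9240 / 2496.7120 = 0.9472 = 94.7215%

W = 2364.9240 kJ, eta = 94.7215%


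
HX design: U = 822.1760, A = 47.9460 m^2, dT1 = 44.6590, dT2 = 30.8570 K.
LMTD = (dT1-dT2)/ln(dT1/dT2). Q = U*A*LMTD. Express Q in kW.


LMTD = 37.3338 K
Q = 822.1760 * 47.9460 * 37.3338 = 1471698.6158 W = 1471.6986 kW

1471.6986 kW


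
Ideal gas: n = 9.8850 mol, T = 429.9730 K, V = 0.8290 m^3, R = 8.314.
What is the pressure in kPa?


P = nRT/V = 9.8850 * 8.314 * 429.9730 / 0.8290
= 35336.8537 / 0.8290 = 42625.8791 Pa = 42.6259 kPa

42.6259 kPa


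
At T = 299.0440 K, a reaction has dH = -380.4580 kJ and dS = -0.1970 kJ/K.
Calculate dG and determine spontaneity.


T*dS = 299.0440 * -0.1970 = -58.9117 kJ
dG = -380.4580 + 58.9117 = -321.5463 kJ (spontaneous)

dG = -321.5463 kJ, spontaneous


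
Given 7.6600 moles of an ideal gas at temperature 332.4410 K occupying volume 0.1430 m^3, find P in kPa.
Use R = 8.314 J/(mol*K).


P = nRT/V = 7.6600 * 8.314 * 332.4410 / 0.1430
= 21171.5849 / 0.1430 = 148053.0411 Pa = 148.0530 kPa

148.0530 kPa


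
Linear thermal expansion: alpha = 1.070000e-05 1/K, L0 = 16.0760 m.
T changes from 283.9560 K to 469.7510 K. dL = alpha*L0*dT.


dT = 185.7950 K
dL = 1.070000e-05 * 16.0760 * 185.7950 = 0.031959 m
L_final = 16.107959 m

dL = 0.031959 m


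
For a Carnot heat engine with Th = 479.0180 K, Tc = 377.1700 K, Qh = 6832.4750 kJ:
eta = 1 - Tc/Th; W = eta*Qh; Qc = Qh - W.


eta = 1 - 377.1700/479.0180 = 0.2126
W = 0.2126 * 6832.4750 = 1452.7093 kJ
Qc = 6832.4750 - 1452.7093 = 5379.7657 kJ

eta = 21.2618%, W = 1452.7093 kJ, Qc = 5379.7657 kJ


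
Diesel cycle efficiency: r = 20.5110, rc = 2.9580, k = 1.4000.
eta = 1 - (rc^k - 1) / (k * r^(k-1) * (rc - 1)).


r^(k-1) = 3.3481
rc^k = 4.5645
eta = 0.6116 = 61.1610%

61.1610%


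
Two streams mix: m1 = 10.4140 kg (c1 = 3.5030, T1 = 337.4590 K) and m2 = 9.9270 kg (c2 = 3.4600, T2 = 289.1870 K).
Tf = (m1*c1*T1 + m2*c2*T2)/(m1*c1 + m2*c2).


num = 22243.4133
den = 70.8277
Tf = 314.0498 K

314.0498 K


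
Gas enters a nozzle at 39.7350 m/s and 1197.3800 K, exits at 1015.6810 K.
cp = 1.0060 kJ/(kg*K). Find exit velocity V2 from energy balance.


dT = 181.6990 K
2*cp*1000*dT = 365578.3880
V1^2 = 1578.8702
V2 = sqrt(367157.2582) = 605.9350 m/s

605.9350 m/s


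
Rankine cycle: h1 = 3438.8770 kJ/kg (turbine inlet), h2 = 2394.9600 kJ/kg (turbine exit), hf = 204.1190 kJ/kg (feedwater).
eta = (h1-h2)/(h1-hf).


W = 1043.9170 kJ/kg
Q_in = 3234.7580 kJ/kg
eta = 0.3227 = 32.2719%

eta = 32.2719%


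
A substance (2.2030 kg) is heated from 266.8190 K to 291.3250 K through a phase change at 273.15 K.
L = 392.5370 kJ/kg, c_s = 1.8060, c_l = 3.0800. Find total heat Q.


Q1 (sensible, solid) = 2.2030 * 1.8060 * 6.3310 = 25.1886 kJ
Q2 (latent) = 2.2030 * 392.5370 = 864.7590 kJ
Q3 (sensible, liquid) = 2.2030 * 3.0800 * 18.1750 = 123.3217 kJ
Q_total = 1013.2694 kJ

1013.2694 kJ


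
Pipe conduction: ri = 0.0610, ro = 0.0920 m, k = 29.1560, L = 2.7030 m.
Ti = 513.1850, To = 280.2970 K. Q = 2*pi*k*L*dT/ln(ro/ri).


dT = 232.8880 K
ln(ro/ri) = 0.4109
Q = 2*pi*29.1560*2.7030*232.8880 / 0.4109 = 280639.8085 W

280639.8085 W


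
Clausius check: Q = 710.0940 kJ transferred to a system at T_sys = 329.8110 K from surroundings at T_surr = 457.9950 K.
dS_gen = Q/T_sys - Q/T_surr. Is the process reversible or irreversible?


dS_sys = 710.0940/329.8110 = 2.1530 kJ/K
dS_surr = -710.0940/457.9950 = -1.5504 kJ/K
dS_gen = 2.1530 - 1.5504 = 0.6026 kJ/K (irreversible)

dS_gen = 0.6026 kJ/K, irreversible


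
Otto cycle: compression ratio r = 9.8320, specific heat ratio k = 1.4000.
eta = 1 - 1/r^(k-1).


r^(k-1) = 2.4949
eta = 1 - 1/2.4949 = 0.5992 = 59.9186%

59.9186%


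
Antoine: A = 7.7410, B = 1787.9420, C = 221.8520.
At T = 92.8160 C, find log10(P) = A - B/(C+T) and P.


C+T = 314.6680
B/(C+T) = 5.6820
log10(P) = 7.7410 - 5.6820 = 2.0590
P = 10^2.0590 = 114.5526 mmHg

114.5526 mmHg


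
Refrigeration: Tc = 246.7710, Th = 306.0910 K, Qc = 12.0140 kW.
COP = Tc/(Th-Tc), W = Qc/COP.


COP = 246.7710 / 59.3200 = 4.1600
W = 12.0140 / 4.1600 = 2.8880 kW

COP = 4.1600, W = 2.8880 kW


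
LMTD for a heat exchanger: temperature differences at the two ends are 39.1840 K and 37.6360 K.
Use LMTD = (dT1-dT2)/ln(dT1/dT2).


dT1/dT2 = 1.0411
ln(dT1/dT2) = 0.0403
LMTD = 1.5480 / 0.0403 = 38.4048 K

38.4048 K


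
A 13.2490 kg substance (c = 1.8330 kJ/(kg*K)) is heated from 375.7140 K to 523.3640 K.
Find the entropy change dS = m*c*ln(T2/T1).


T2/T1 = 1.3930
ln(T2/T1) = 0.3314
dS = 13.2490 * 1.8330 * 0.3314 = 8.0494 kJ/K

8.0494 kJ/K


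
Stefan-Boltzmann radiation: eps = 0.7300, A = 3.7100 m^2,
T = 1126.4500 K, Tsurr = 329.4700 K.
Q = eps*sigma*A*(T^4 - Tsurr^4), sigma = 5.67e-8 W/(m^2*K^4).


T^4 = 1.6101e+12
Tsurr^4 = 1.1783e+10
Q = 0.7300 * 5.67e-8 * 3.7100 * 1.5983e+12 = 245435.5569 W

245435.5569 W


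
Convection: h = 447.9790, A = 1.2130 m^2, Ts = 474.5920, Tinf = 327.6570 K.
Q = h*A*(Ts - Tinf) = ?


dT = 146.9350 K
Q = 447.9790 * 1.2130 * 146.9350 = 79844.2626 W

79844.2626 W


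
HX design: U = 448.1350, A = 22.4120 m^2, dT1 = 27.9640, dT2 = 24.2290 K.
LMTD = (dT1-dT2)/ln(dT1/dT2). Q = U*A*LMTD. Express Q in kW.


LMTD = 26.0519 K
Q = 448.1350 * 22.4120 * 26.0519 = 261654.8255 W = 261.6548 kW

261.6548 kW


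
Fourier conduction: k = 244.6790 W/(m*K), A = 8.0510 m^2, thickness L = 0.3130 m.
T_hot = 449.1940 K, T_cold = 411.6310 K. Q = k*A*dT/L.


dT = 37.5630 K
Q = 244.6790 * 8.0510 * 37.5630 / 0.3130 = 236408.1564 W

236408.1564 W


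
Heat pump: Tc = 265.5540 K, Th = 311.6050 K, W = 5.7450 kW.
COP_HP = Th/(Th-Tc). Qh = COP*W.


COP = 311.6050 / 46.0510 = 6.7665
Qh = 6.7665 * 5.7450 = 38.8737 kW

COP = 6.7665, Qh = 38.8737 kW


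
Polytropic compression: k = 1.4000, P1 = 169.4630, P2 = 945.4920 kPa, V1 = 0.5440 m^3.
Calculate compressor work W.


(k-1)/k = 0.2857
(P2/P1)^exp = 1.6342
W = 3.5000 * 169.4630 * 0.5440 * (1.6342 - 1) = 204.6345 kJ

204.6345 kJ


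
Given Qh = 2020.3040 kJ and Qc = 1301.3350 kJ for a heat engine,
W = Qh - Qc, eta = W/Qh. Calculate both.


W = 2020.3040 - 1301.3350 = 718.9690 kJ
eta = 718.9690 / 2020.3040 = 0.3559 = 35.5872%

W = 718.9690 kJ, eta = 35.5872%


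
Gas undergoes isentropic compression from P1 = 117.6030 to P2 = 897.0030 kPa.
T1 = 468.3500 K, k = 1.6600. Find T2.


(k-1)/k = 0.3976
(P2/P1)^exp = 2.2430
T2 = 468.3500 * 2.2430 = 1050.4963 K

1050.4963 K


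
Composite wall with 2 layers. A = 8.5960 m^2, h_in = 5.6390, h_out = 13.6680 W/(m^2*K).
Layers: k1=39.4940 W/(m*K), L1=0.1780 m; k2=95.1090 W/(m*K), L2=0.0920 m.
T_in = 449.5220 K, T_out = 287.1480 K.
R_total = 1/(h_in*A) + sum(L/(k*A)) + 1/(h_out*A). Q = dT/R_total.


R_conv_in = 1/(5.6390*8.5960) = 0.0206
R_1 = 0.1780/(39.4940*8.5960) = 0.0005
R_2 = 0.0920/(95.1090*8.5960) = 0.0001
R_conv_out = 1/(13.6680*8.5960) = 0.0085
R_total = 0.0298 K/W
Q = 162.3740 / 0.0298 = 5452.7613 W

R_total = 0.0298 K/W, Q = 5452.7613 W


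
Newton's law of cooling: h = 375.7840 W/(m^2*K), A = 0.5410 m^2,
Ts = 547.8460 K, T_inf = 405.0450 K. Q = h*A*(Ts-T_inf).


dT = 142.8010 K
Q = 375.7840 * 0.5410 * 142.8010 = 29031.3211 W

29031.3211 W


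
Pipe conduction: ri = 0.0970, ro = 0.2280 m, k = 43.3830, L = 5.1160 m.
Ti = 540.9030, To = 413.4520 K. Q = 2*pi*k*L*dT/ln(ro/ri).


dT = 127.4510 K
ln(ro/ri) = 0.8546
Q = 2*pi*43.3830*5.1160*127.4510 / 0.8546 = 207966.1900 W

207966.1900 W


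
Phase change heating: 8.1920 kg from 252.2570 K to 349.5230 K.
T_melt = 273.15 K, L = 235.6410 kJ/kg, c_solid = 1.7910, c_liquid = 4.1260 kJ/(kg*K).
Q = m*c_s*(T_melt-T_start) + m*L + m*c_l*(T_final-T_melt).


Q1 (sensible, solid) = 8.1920 * 1.7910 * 20.8930 = 306.5394 kJ
Q2 (latent) = 8.1920 * 235.6410 = 1930.3711 kJ
Q3 (sensible, liquid) = 8.1920 * 4.1260 * 76.3730 = 2581.4221 kJ
Q_total = 4818.3326 kJ

4818.3326 kJ


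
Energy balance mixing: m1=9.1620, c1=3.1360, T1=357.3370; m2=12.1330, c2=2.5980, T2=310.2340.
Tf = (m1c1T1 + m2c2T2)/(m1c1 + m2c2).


num = 20046.0697
den = 60.2536
Tf = 332.6952 K

332.6952 K


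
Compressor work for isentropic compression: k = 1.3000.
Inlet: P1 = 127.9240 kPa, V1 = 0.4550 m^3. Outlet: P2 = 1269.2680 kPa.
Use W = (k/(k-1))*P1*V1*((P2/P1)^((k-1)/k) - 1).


(k-1)/k = 0.2308
(P2/P1)^exp = 1.6982
W = 4.3333 * 127.9240 * 0.4550 * (1.6982 - 1) = 176.0986 kJ

176.0986 kJ


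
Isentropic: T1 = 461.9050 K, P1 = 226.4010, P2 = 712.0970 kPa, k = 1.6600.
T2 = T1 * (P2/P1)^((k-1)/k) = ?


(k-1)/k = 0.3976
(P2/P1)^exp = 1.5771
T2 = 461.9050 * 1.5771 = 728.4803 K

728.4803 K


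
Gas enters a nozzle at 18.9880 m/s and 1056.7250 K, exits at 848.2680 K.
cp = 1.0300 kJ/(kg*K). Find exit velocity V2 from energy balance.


dT = 208.4570 K
2*cp*1000*dT = 429421.4200
V1^2 = 360.5441
V2 = sqrt(429781.9641) = 655.5776 m/s

655.5776 m/s


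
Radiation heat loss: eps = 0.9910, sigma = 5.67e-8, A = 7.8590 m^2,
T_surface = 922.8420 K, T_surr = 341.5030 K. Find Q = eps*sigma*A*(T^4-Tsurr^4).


T^4 = 7.2529e+11
Tsurr^4 = 1.3601e+10
Q = 0.9910 * 5.67e-8 * 7.8590 * 7.1168e+11 = 314276.4151 W

314276.4151 W


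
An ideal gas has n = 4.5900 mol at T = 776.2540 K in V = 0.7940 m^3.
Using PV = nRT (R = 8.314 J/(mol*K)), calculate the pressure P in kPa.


P = nRT/V = 4.5900 * 8.314 * 776.2540 / 0.7940
= 29622.8307 / 0.7940 = 37308.3510 Pa = 37.3084 kPa

37.3084 kPa


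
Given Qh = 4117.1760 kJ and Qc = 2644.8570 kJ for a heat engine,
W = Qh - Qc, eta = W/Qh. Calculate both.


W = 4117.1760 - 2644.8570 = 1472.3190 kJ
eta = 1472.3190 / 4117.1760 = 0.3576 = 35.7604%

W = 1472.3190 kJ, eta = 35.7604%


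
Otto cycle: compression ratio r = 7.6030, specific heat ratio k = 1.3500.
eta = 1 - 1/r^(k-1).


r^(k-1) = 2.0340
eta = 1 - 1/2.0340 = 0.5084 = 50.8351%

50.8351%


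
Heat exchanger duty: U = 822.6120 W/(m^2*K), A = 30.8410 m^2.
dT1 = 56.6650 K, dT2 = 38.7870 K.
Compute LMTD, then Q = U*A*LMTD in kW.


LMTD = 47.1626 K
Q = 822.6120 * 30.8410 * 47.1626 = 1196523.3539 W = 1196.5234 kW

1196.5234 kW


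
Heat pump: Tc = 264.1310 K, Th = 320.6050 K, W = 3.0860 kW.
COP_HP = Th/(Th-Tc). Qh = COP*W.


COP = 320.6050 / 56.4740 = 5.6770
Qh = 5.6770 * 3.0860 = 17.5193 kW

COP = 5.6770, Qh = 17.5193 kW


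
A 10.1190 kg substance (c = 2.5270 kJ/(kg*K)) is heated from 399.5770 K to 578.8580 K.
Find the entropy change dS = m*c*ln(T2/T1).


T2/T1 = 1.4487
ln(T2/T1) = 0.3707
dS = 10.1190 * 2.5270 * 0.3707 = 9.4778 kJ/K

9.4778 kJ/K


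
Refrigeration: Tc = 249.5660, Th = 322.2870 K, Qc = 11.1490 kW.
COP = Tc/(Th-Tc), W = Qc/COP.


COP = 249.5660 / 72.7210 = 3.4318
W = 11.1490 / 3.4318 = 3.2487 kW

COP = 3.4318, W = 3.2487 kW


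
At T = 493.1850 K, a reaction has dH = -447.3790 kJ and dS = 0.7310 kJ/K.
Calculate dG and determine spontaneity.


T*dS = 493.1850 * 0.7310 = 360.5182 kJ
dG = -447.3790 - 360.5182 = -807.8972 kJ (spontaneous)

dG = -807.8972 kJ, spontaneous


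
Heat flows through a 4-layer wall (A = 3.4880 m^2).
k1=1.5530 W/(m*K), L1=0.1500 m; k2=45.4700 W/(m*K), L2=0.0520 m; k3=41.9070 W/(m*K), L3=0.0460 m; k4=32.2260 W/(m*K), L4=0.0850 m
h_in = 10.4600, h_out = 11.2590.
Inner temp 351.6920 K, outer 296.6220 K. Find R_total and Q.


R_conv_in = 1/(10.4600*3.4880) = 0.0274
R_1 = 0.1500/(1.5530*3.4880) = 0.0277
R_2 = 0.0520/(45.4700*3.4880) = 0.0003
R_3 = 0.0460/(41.9070*3.4880) = 0.0003
R_4 = 0.0850/(32.2260*3.4880) = 0.0008
R_conv_out = 1/(11.2590*3.4880) = 0.0255
R_total = 0.0820 K/W
Q = 55.0700 / 0.0820 = 671.8901 W

R_total = 0.0820 K/W, Q = 671.8901 W


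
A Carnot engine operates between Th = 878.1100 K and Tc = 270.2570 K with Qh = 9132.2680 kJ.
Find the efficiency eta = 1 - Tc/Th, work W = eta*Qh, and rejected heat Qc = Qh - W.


eta = 1 - 270.2570/878.1100 = 0.6922
W = 0.6922 * 9132.2680 = 6321.6186 kJ
Qc = 9132.2680 - 6321.6186 = 2810.6494 kJ

eta = 69.2229%, W = 6321.6186 kJ, Qc = 2810.6494 kJ


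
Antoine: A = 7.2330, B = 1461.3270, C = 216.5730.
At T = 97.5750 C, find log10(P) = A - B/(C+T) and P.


C+T = 314.1480
B/(C+T) = 4.6517
log10(P) = 7.2330 - 4.6517 = 2.5813
P = 10^2.5813 = 381.3159 mmHg

381.3159 mmHg


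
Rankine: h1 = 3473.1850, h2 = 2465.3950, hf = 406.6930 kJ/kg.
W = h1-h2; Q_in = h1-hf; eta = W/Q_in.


W = 1007.7900 kJ/kg
Q_in = 3066.4920 kJ/kg
eta = 0.3286 = 32.8646%

eta = 32.8646%


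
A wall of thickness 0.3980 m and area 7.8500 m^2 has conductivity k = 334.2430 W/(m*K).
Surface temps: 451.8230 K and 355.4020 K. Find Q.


dT = 96.4210 K
Q = 334.2430 * 7.8500 * 96.4210 / 0.3980 = 635653.6376 W

635653.6376 W


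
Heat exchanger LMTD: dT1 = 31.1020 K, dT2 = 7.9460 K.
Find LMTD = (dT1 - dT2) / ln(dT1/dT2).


dT1/dT2 = 3.9142
ln(dT1/dT2) = 1.3646
LMTD = 23.1560 / 1.3646 = 16.9690 K

16.9690 K


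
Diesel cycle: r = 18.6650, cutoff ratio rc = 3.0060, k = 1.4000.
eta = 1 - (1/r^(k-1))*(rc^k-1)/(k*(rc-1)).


r^(k-1) = 3.2241
rc^k = 4.6686
eta = 0.5948 = 59.4839%

59.4839%


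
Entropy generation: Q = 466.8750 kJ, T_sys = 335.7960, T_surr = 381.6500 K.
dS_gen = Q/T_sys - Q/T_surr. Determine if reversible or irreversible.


dS_sys = 466.8750/335.7960 = 1.3904 kJ/K
dS_surr = -466.8750/381.6500 = -1.2233 kJ/K
dS_gen = 1.3904 - 1.2233 = 0.1670 kJ/K (irreversible)

dS_gen = 0.1670 kJ/K, irreversible


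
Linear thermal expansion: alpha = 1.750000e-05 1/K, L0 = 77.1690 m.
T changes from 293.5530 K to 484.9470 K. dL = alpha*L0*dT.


dT = 191.3940 K
dL = 1.750000e-05 * 77.1690 * 191.3940 = 0.258469 m
L_final = 77.427469 m

dL = 0.258469 m


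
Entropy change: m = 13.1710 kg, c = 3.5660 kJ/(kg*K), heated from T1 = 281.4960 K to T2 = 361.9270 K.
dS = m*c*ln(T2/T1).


T2/T1 = 1.2857
ln(T2/T1) = 0.2513
dS = 13.1710 * 3.5660 * 0.2513 = 11.8041 kJ/K

11.8041 kJ/K


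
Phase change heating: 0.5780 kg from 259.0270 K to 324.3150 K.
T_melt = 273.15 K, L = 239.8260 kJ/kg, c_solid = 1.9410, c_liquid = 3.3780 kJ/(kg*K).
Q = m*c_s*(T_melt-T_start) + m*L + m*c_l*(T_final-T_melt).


Q1 (sensible, solid) = 0.5780 * 1.9410 * 14.1230 = 15.8446 kJ
Q2 (latent) = 0.5780 * 239.8260 = 138.6194 kJ
Q3 (sensible, liquid) = 0.5780 * 3.3780 * 51.1650 = 99.8988 kJ
Q_total = 254.3628 kJ

254.3628 kJ


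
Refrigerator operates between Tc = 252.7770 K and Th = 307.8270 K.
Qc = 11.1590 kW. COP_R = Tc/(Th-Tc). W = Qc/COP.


COP = 252.7770 / 55.0500 = 4.5918
W = 11.1590 / 4.5918 = 2.4302 kW

COP = 4.5918, W = 2.4302 kW


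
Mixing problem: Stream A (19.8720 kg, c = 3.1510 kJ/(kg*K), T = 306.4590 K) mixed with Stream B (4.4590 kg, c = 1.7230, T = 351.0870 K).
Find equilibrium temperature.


num = 21886.7939
den = 70.2995
Tf = 311.3363 K

311.3363 K


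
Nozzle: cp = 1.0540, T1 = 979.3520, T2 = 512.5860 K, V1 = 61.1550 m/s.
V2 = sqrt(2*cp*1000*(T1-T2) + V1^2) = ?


dT = 466.7660 K
2*cp*1000*dT = 983942.7280
V1^2 = 3739.9340
V2 = sqrt(987682.6620) = 993.8222 m/s

993.8222 m/s


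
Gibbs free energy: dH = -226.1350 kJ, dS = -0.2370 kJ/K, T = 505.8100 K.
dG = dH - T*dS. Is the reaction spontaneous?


T*dS = 505.8100 * -0.2370 = -119.8770 kJ
dG = -226.1350 + 119.8770 = -106.2580 kJ (spontaneous)

dG = -106.2580 kJ, spontaneous


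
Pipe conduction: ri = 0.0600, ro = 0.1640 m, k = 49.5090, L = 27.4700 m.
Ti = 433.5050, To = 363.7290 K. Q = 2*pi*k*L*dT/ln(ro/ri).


dT = 69.7760 K
ln(ro/ri) = 1.0055
Q = 2*pi*49.5090*27.4700*69.7760 / 1.0055 = 592976.1588 W

592976.1588 W


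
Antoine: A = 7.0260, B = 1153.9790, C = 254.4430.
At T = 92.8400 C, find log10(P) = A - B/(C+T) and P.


C+T = 347.2830
B/(C+T) = 3.3229
log10(P) = 7.0260 - 3.3229 = 3.7031
P = 10^3.7031 = 5048.0322 mmHg

5048.0322 mmHg


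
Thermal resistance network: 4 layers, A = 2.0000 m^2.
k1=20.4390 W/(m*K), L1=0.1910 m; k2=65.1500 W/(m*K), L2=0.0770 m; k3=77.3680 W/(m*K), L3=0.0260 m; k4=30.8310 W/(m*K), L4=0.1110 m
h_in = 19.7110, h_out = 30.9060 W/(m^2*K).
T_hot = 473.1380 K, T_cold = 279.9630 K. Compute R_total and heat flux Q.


R_conv_in = 1/(19.7110*2.0000) = 0.0254
R_1 = 0.1910/(20.4390*2.0000) = 0.0047
R_2 = 0.0770/(65.1500*2.0000) = 0.0006
R_3 = 0.0260/(77.3680*2.0000) = 0.0002
R_4 = 0.1110/(30.8310*2.0000) = 0.0018
R_conv_out = 1/(30.9060*2.0000) = 0.0162
R_total = 0.0488 K/W
Q = 193.1750 / 0.0488 = 3960.4370 W

R_total = 0.0488 K/W, Q = 3960.4370 W


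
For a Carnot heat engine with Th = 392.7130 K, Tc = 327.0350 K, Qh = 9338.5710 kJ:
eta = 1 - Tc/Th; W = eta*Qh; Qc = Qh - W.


eta = 1 - 327.0350/392.7130 = 0.1672
W = 0.1672 * 9338.5710 = 1561.7987 kJ
Qc = 9338.5710 - 1561.7987 = 7776.7723 kJ

eta = 16.7242%, W = 1561.7987 kJ, Qc = 7776.7723 kJ


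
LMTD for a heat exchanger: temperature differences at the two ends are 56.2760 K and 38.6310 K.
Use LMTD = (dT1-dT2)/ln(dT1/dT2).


dT1/dT2 = 1.4568
ln(dT1/dT2) = 0.3762
LMTD = 17.6450 / 0.3762 = 46.9016 K

46.9016 K


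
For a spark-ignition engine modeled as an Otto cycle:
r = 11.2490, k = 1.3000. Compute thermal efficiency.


r^(k-1) = 2.0670
eta = 1 - 1/2.0670 = 0.5162 = 51.6200%

51.6200%


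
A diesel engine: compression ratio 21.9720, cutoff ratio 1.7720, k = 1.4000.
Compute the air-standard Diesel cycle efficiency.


r^(k-1) = 3.4415
rc^k = 2.2277
eta = 0.6699 = 66.9946%

66.9946%


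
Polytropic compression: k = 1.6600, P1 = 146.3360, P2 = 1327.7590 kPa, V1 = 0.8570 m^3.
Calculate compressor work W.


(k-1)/k = 0.3976
(P2/P1)^exp = 2.4033
W = 2.5152 * 146.3360 * 0.8570 * (2.4033 - 1) = 442.6209 kJ

442.6209 kJ


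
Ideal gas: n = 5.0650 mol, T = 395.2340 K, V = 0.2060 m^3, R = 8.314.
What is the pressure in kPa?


P = nRT/V = 5.0650 * 8.314 * 395.2340 / 0.2060
= 16643.4658 / 0.2060 = 80793.5232 Pa = 80.7935 kPa

80.7935 kPa


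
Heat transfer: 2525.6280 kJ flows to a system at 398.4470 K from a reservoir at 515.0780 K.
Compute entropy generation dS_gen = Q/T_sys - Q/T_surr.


dS_sys = 2525.6280/398.4470 = 6.3387 kJ/K
dS_surr = -2525.6280/515.0780 = -4.9034 kJ/K
dS_gen = 6.3387 - 4.9034 = 1.4353 kJ/K (irreversible)

dS_gen = 1.4353 kJ/K, irreversible


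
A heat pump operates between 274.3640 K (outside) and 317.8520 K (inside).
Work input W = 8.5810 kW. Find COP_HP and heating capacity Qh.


COP = 317.8520 / 43.4880 = 7.3090
Qh = 7.3090 * 8.5810 = 62.7182 kW

COP = 7.3090, Qh = 62.7182 kW


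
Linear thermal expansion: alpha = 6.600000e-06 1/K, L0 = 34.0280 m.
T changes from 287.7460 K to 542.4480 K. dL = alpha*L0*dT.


dT = 254.7020 K
dL = 6.600000e-06 * 34.0280 * 254.7020 = 0.057202 m
L_final = 34.085202 m

dL = 0.057202 m


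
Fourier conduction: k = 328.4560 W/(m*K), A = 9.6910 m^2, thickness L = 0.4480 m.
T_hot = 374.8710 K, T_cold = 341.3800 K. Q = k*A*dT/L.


dT = 33.4910 K
Q = 328.4560 * 9.6910 * 33.4910 / 0.4480 = 237955.5806 W

237955.5806 W


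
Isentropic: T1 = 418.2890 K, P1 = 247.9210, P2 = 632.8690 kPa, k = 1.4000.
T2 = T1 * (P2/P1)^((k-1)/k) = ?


(k-1)/k = 0.2857
(P2/P1)^exp = 1.3070
T2 = 418.2890 * 1.3070 = 546.7167 K

546.7167 K


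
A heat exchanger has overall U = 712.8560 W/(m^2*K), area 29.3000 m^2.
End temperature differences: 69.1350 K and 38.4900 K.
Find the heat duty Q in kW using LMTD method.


LMTD = 52.3253 K
Q = 712.8560 * 29.3000 * 52.3253 = 1092902.7757 W = 1092.9028 kW

1092.9028 kW


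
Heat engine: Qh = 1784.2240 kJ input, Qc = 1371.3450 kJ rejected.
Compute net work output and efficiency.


W = 1784.2240 - 1371.3450 = 412.8790 kJ
eta = 412.8790 / 1784.2240 = 0.2314 = 23.1405%

W = 412.8790 kJ, eta = 23.1405%


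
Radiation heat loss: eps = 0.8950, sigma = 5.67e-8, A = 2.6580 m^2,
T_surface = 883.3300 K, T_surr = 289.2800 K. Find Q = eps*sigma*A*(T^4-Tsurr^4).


T^4 = 6.0882e+11
Tsurr^4 = 7.0028e+09
Q = 0.8950 * 5.67e-8 * 2.6580 * 6.0182e+11 = 81176.1949 W

81176.1949 W


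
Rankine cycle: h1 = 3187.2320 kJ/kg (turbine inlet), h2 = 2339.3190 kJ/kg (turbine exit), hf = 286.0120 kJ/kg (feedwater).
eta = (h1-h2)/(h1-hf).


W = 847.9130 kJ/kg
Q_in = 2901.2200 kJ/kg
eta = 0.2923 = 29.2261%

eta = 29.2261%


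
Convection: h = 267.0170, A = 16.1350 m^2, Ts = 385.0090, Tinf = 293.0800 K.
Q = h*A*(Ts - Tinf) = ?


dT = 91.9290 K
Q = 267.0170 * 16.1350 * 91.9290 = 396059.4845 W

396059.4845 W


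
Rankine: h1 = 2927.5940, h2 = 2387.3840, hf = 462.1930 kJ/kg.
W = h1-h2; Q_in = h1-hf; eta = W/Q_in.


W = 540.2100 kJ/kg
Q_in = 2465.4010 kJ/kg
eta = 0.2191 = 21.9116%

eta = 21.9116%


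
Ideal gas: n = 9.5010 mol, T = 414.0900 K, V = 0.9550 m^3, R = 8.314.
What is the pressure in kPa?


P = nRT/V = 9.5010 * 8.314 * 414.0900 / 0.9550
= 32709.5132 / 0.9550 = 34250.7992 Pa = 34.2508 kPa

34.2508 kPa


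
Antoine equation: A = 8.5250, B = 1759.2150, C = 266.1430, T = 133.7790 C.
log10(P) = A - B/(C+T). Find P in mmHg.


C+T = 399.9220
B/(C+T) = 4.3989
log10(P) = 8.5250 - 4.3989 = 4.1261
P = 10^4.1261 = 13369.1783 mmHg

13369.1783 mmHg


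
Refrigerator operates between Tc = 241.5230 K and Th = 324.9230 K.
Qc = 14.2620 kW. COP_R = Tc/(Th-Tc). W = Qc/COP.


COP = 241.5230 / 83.4000 = 2.8960
W = 14.2620 / 2.8960 = 4.9248 kW

COP = 2.8960, W = 4.9248 kW


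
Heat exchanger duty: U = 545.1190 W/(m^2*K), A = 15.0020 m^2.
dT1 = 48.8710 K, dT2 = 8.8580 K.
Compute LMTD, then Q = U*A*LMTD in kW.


LMTD = 23.4287 K
Q = 545.1190 * 15.0020 * 23.4287 = 191596.9195 W = 191.5969 kW

191.5969 kW


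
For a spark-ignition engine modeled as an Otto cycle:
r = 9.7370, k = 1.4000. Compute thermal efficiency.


r^(k-1) = 2.4852
eta = 1 - 1/2.4852 = 0.5976 = 59.7626%

59.7626%


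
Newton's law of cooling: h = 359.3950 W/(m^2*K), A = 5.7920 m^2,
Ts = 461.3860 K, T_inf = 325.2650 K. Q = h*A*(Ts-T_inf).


dT = 136.1210 K
Q = 359.3950 * 5.7920 * 136.1210 = 283351.6298 W

283351.6298 W


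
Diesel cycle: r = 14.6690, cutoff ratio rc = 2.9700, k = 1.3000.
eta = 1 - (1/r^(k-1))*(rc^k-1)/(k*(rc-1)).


r^(k-1) = 2.2383
rc^k = 4.1170
eta = 0.4562 = 45.6236%

45.6236%


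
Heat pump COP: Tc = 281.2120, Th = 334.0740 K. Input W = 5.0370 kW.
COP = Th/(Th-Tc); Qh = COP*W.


COP = 334.0740 / 52.8620 = 6.3197
Qh = 6.3197 * 5.0370 = 31.8325 kW

COP = 6.3197, Qh = 31.8325 kW


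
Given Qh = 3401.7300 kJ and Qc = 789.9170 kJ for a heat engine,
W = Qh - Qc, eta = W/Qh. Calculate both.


W = 3401.7300 - 789.9170 = 2611.8130 kJ
eta = 2611.8130 / 3401.7300 = 0.7678 = 76.7790%

W = 2611.8130 kJ, eta = 76.7790%


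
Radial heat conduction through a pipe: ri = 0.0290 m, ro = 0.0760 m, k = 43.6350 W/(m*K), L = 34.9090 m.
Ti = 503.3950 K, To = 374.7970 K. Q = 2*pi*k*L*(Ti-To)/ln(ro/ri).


dT = 128.5980 K
ln(ro/ri) = 0.9634
Q = 2*pi*43.6350*34.9090*128.5980 / 0.9634 = 1277505.9166 W

1277505.9166 W


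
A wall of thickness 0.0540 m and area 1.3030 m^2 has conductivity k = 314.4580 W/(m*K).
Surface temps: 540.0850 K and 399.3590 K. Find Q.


dT = 140.7260 K
Q = 314.4580 * 1.3030 * 140.7260 / 0.0540 = 1067794.4206 W

1067794.4206 W


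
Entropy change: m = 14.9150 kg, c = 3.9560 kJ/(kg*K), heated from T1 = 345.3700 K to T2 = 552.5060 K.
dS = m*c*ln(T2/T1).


T2/T1 = 1.5998
ln(T2/T1) = 0.4698
dS = 14.9150 * 3.9560 * 0.4698 = 27.7228 kJ/K

27.7228 kJ/K


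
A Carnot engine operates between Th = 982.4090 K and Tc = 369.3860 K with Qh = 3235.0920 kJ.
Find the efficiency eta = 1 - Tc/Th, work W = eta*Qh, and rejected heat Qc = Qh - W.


eta = 1 - 369.3860/982.4090 = 0.6240
W = 0.6240 * 3235.0920 = 2018.6967 kJ
Qc = 3235.0920 - 2018.6967 = 1216.3953 kJ

eta = 62.4000%, W = 2018.6967 kJ, Qc = 1216.3953 kJ


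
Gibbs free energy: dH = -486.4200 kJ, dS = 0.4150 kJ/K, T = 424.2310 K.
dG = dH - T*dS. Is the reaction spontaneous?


T*dS = 424.2310 * 0.4150 = 176.0559 kJ
dG = -486.4200 - 176.0559 = -662.4759 kJ (spontaneous)

dG = -662.4759 kJ, spontaneous


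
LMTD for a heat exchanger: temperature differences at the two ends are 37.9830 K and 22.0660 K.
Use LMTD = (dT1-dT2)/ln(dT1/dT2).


dT1/dT2 = 1.7213
ln(dT1/dT2) = 0.5431
LMTD = 15.9170 / 0.5431 = 29.3076 K

29.3076 K


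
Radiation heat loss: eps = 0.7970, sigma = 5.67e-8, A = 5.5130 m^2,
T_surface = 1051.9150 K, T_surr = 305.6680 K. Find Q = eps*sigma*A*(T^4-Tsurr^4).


T^4 = 1.2244e+12
Tsurr^4 = 8.7297e+09
Q = 0.7970 * 5.67e-8 * 5.5130 * 1.2157e+12 = 302861.7596 W

302861.7596 W


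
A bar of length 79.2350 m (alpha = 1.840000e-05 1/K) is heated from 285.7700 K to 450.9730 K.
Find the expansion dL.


dT = 165.2030 K
dL = 1.840000e-05 * 79.2350 * 165.2030 = 0.240853 m
L_final = 79.475853 m

dL = 0.240853 m


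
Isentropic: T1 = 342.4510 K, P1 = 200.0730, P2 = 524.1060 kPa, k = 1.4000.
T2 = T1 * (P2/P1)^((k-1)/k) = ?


(k-1)/k = 0.2857
(P2/P1)^exp = 1.3167
T2 = 342.4510 * 1.3167 = 450.9132 K

450.9132 K


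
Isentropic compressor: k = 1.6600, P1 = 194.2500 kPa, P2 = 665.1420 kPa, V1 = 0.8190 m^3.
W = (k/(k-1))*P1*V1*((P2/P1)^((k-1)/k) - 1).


(k-1)/k = 0.3976
(P2/P1)^exp = 1.6313
W = 2.5152 * 194.2500 * 0.8190 * (1.6313 - 1) = 252.6058 kJ

252.6058 kJ


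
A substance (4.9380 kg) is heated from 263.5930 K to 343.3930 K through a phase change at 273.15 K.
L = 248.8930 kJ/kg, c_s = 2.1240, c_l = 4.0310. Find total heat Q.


Q1 (sensible, solid) = 4.9380 * 2.1240 * 9.5570 = 100.2368 kJ
Q2 (latent) = 4.9380 * 248.8930 = 1229.0336 kJ
Q3 (sensible, liquid) = 4.9380 * 4.0310 * 70.2430 = 1398.1924 kJ
Q_total = 2727.4628 kJ

2727.4628 kJ


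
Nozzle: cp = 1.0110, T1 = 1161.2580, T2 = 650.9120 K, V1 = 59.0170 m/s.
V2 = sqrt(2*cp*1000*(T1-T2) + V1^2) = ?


dT = 510.3460 K
2*cp*1000*dT = 1031919.6120
V1^2 = 3483.0063
V2 = sqrt(1035402.6183) = 1017.5474 m/s

1017.5474 m/s


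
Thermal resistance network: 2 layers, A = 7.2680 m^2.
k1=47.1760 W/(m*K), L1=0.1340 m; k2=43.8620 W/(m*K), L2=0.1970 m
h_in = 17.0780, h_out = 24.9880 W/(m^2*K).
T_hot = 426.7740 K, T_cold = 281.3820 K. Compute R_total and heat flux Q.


R_conv_in = 1/(17.0780*7.2680) = 0.0081
R_1 = 0.1340/(47.1760*7.2680) = 0.0004
R_2 = 0.1970/(43.8620*7.2680) = 0.0006
R_conv_out = 1/(24.9880*7.2680) = 0.0055
R_total = 0.0146 K/W
Q = 145.3920 / 0.0146 = 9977.8146 W

R_total = 0.0146 K/W, Q = 9977.8146 W


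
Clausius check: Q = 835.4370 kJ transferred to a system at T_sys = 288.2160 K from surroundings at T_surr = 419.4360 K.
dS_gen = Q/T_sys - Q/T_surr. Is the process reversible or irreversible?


dS_sys = 835.4370/288.2160 = 2.8986 kJ/K
dS_surr = -835.4370/419.4360 = -1.9918 kJ/K
dS_gen = 2.8986 - 1.9918 = 0.9068 kJ/K (irreversible)

dS_gen = 0.9068 kJ/K, irreversible


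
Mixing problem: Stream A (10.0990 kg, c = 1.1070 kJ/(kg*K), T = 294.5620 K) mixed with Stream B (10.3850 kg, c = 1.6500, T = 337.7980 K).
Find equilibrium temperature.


num = 9081.3365
den = 28.3148
Tf = 320.7271 K

320.7271 K


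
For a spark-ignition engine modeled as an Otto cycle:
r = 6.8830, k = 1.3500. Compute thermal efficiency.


r^(k-1) = 1.9644
eta = 1 - 1/1.9644 = 0.4909 = 49.0930%

49.0930%


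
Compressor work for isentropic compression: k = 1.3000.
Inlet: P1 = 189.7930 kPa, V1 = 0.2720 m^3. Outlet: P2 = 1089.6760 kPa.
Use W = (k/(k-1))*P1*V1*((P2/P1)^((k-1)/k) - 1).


(k-1)/k = 0.2308
(P2/P1)^exp = 1.4968
W = 4.3333 * 189.7930 * 0.2720 * (1.4968 - 1) = 111.1309 kJ

111.1309 kJ


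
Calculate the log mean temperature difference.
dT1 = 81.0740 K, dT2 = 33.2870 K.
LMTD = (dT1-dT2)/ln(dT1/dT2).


dT1/dT2 = 2.4356
ln(dT1/dT2) = 0.8902
LMTD = 47.7870 / 0.8902 = 53.6815 K

53.6815 K


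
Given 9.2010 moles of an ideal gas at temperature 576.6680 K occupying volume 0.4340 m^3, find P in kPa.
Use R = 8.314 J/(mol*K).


P = nRT/V = 9.2010 * 8.314 * 576.6680 / 0.4340
= 44113.4377 / 0.4340 = 101643.8658 Pa = 101.6439 kPa

101.6439 kPa


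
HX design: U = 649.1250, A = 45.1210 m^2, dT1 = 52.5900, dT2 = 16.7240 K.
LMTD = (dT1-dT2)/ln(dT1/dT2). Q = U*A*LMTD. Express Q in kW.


LMTD = 31.3054 K
Q = 649.1250 * 45.1210 * 31.3054 = 916908.9652 W = 916.9090 kW

916.9090 kW


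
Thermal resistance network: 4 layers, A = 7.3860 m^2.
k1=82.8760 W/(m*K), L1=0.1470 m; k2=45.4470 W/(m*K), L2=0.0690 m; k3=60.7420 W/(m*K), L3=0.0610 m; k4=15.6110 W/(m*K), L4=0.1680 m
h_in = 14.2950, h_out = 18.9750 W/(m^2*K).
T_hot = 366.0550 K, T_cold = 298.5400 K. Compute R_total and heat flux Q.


R_conv_in = 1/(14.2950*7.3860) = 0.0095
R_1 = 0.1470/(82.8760*7.3860) = 0.0002
R_2 = 0.0690/(45.4470*7.3860) = 0.0002
R_3 = 0.0610/(60.7420*7.3860) = 0.0001
R_4 = 0.1680/(15.6110*7.3860) = 0.0015
R_conv_out = 1/(18.9750*7.3860) = 0.0071
R_total = 0.0186 K/W
Q = 67.5150 / 0.0186 = 3621.0423 W

R_total = 0.0186 K/W, Q = 3621.0423 W


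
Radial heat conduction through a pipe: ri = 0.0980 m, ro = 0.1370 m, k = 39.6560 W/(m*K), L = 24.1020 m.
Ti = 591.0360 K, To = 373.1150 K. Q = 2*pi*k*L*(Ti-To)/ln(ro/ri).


dT = 217.9210 K
ln(ro/ri) = 0.3350
Q = 2*pi*39.6560*24.1020*217.9210 / 0.3350 = 3906417.8874 W

3906417.8874 W


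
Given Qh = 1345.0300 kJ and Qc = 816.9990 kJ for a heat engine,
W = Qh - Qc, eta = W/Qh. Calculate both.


W = 1345.0300 - 816.9990 = 528.0310 kJ
eta = 528.0310 / 1345.0300 = 0.3926 = 39.2579%

W = 528.0310 kJ, eta = 39.2579%


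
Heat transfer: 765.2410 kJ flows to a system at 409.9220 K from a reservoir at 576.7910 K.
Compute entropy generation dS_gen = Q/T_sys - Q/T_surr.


dS_sys = 765.2410/409.9220 = 1.8668 kJ/K
dS_surr = -765.2410/576.7910 = -1.3267 kJ/K
dS_gen = 1.8668 - 1.3267 = 0.5401 kJ/K (irreversible)

dS_gen = 0.5401 kJ/K, irreversible


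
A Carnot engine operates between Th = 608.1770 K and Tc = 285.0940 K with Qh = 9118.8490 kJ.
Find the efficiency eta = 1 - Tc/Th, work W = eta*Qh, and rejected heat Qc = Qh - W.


eta = 1 - 285.0940/608.1770 = 0.5312
W = 0.5312 * 9118.8490 = 4844.2231 kJ
Qc = 9118.8490 - 4844.2231 = 4274.6259 kJ

eta = 53.1232%, W = 4844.2231 kJ, Qc = 4274.6259 kJ


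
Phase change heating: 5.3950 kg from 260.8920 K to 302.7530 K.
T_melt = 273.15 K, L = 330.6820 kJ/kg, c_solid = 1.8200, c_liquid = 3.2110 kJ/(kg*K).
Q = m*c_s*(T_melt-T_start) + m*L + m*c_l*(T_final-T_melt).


Q1 (sensible, solid) = 5.3950 * 1.8200 * 12.2580 = 120.3601 kJ
Q2 (latent) = 5.3950 * 330.6820 = 1784.0294 kJ
Q3 (sensible, liquid) = 5.3950 * 3.2110 * 29.6030 = 512.8230 kJ
Q_total = 2417.2124 kJ

2417.2124 kJ


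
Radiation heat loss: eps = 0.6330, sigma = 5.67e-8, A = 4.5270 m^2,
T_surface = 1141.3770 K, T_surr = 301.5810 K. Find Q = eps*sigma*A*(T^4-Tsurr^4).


T^4 = 1.6971e+12
Tsurr^4 = 8.2721e+09
Q = 0.6330 * 5.67e-8 * 4.5270 * 1.6889e+12 = 274404.8201 W

274404.8201 W


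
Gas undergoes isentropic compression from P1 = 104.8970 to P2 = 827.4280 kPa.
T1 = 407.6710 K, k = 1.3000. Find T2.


(k-1)/k = 0.2308
(P2/P1)^exp = 1.6106
T2 = 407.6710 * 1.6106 = 656.6021 K

656.6021 K
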